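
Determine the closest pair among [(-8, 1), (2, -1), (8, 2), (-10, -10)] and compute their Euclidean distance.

Computing all pairwise distances among 4 points:

d((-8, 1), (2, -1)) = 10.198
d((-8, 1), (8, 2)) = 16.0312
d((-8, 1), (-10, -10)) = 11.1803
d((2, -1), (8, 2)) = 6.7082 <-- minimum
d((2, -1), (-10, -10)) = 15.0
d((8, 2), (-10, -10)) = 21.6333

Closest pair: (2, -1) and (8, 2) with distance 6.7082

The closest pair is (2, -1) and (8, 2) with Euclidean distance 6.7082. For 4 points, brute-force pairwise comparison is shown above. For large n, the divide-and-conquer algorithm (sort by x, recurse on halves, check the dividing strip) achieves O(n log n).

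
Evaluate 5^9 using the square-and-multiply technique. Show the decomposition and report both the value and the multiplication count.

Computing 5^9 by squaring (build up from 5^1; each line after the first costs one multiplication):

5^1 = 5
5^2 = (5^1)^2 = 5^2 = 25
5^4 = (5^2)^2 = 25^2 = 625
5^8 = (5^4)^2 = 625^2 = 390625
5^9 = 5 * 5^8 = 5 * 390625 = 1953125

Result: 1953125
Multiplications needed: 4 (4 lines after 5^1)

5^9 = 1953125. Using exponentiation by squaring, this requires 4 multiplications. The key idea: if the exponent is even, square the half-power; if odd, multiply by the base once.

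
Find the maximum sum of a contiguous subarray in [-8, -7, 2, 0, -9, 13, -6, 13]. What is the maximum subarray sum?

Using Kadane's algorithm on [-8, -7, 2, 0, -9, 13, -6, 13]:

Scanning through the array:
Position 1 (value -7): max_ending_here = -7, max_so_far = -7
Position 2 (value 2): max_ending_here = 2, max_so_far = 2
Position 3 (value 0): max_ending_here = 2, max_so_far = 2
Position 4 (value -9): max_ending_here = -7, max_so_far = 2
Position 5 (value 13): max_ending_here = 13, max_so_far = 13
Position 6 (value -6): max_ending_here = 7, max_so_far = 13
Position 7 (value 13): max_ending_here = 20, max_so_far = 20

Maximum subarray: [13, -6, 13]
Maximum sum: 20

The maximum subarray is [13, -6, 13] with sum 20. This subarray runs from index 5 to index 7.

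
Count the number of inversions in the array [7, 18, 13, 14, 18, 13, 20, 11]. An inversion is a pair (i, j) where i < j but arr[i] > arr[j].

Finding inversions in [7, 18, 13, 14, 18, 13, 20, 11]:

(1, 2): arr[1]=18 > arr[2]=13
(1, 3): arr[1]=18 > arr[3]=14
(1, 5): arr[1]=18 > arr[5]=13
(1, 7): arr[1]=18 > arr[7]=11
(2, 7): arr[2]=13 > arr[7]=11
(3, 5): arr[3]=14 > arr[5]=13
(3, 7): arr[3]=14 > arr[7]=11
(4, 5): arr[4]=18 > arr[5]=13
(4, 7): arr[4]=18 > arr[7]=11
(5, 7): arr[5]=13 > arr[7]=11
(6, 7): arr[6]=20 > arr[7]=11

Total inversions: 11

The array has 11 inversion(s): (1,2), (1,3), (1,5), (1,7), (2,7), (3,5), (3,7), (4,5), (4,7), (5,7), (6,7). Each pair (i,j) satisfies i < j and arr[i] > arr[j].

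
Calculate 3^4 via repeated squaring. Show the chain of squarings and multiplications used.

Computing 3^4 by squaring (build up from 3^1; each line after the first costs one multiplication):

3^1 = 3
3^2 = (3^1)^2 = 3^2 = 9
3^4 = (3^2)^2 = 9^2 = 81

Result: 81
Multiplications needed: 2 (2 lines after 3^1)

3^4 = 81. Using exponentiation by squaring, this requires 2 multiplications. The key idea: if the exponent is even, square the half-power; if odd, multiply by the base once.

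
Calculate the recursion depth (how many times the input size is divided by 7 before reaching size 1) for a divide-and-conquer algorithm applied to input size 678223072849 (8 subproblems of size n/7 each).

For divide and conquer with division factor 7:

Problem sizes at each level:
Level 0: 678223072849
Level 1: 96889010407
Level 2: 13841287201
Level 3: 1977326743
Level 4: 282475249
Level 5: 40353607
Level 6: 5764801
Level 7: 823543
Level 8: 117649
Level 9: 16807
Level 10: 2401
Level 11: 343
Level 12: 49
Level 13: 7
Level 14: 1

The root is level 0 and the size-1 base case is level 14 (the tree spans levels 0 through 14, i.e. 15 levels counting the root), so the depth is the number of divisions: log_7(678223072849) = 14

The recursion tree depth is log_7(678223072849) = 14. At each level, the problem size is divided by 7, so it takes 14 divisions to reduce to a base case of size 1. The algorithm makes 8 recursive calls at each level.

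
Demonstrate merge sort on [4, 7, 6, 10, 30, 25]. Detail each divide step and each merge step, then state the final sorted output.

Merge sort trace:

Split: [4, 7, 6, 10, 30, 25] -> [4, 7, 6] and [10, 30, 25]
  Split: [4, 7, 6] -> [4] and [7, 6]
    Split: [7, 6] -> [7] and [6]
    Merge: [7] + [6] -> [6, 7]
  Merge: [4] + [6, 7] -> [4, 6, 7]
  Split: [10, 30, 25] -> [10] and [30, 25]
    Split: [30, 25] -> [30] and [25]
    Merge: [30] + [25] -> [25, 30]
  Merge: [10] + [25, 30] -> [10, 25, 30]
Merge: [4, 6, 7] + [10, 25, 30] -> [4, 6, 7, 10, 25, 30]

Final sorted array: [4, 6, 7, 10, 25, 30]

The merge sort proceeds by recursively splitting the array and merging sorted halves.
After all merges, the sorted array is [4, 6, 7, 10, 25, 30].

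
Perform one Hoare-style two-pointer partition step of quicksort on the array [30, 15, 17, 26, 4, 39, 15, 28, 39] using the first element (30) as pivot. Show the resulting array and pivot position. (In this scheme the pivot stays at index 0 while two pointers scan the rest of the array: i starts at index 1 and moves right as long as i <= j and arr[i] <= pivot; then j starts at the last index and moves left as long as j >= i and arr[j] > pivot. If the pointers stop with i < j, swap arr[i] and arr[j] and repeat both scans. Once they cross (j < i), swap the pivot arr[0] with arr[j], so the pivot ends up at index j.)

Hoare-style two-pointer partition with pivot = 30:

Initial array: [30, 15, 17, 26, 4, 39, 15, 28, 39]

Pointers start at i = 1, j = 8.
i stops at index 5 (arr[5]=39 > 30), j stops at index 7 (arr[7]=28 <= 30): swap arr[5] and arr[7], array becomes [30, 15, 17, 26, 4, 28, 15, 39, 39]
i ends at 7, j ends at 6: the pointers have crossed (j < i), so scanning stops.

Swap pivot arr[0] with arr[6] to place pivot at position 6: [15, 15, 17, 26, 4, 28, 30, 39, 39]
Pivot position: 6

After partitioning with pivot 30, the array becomes [15, 15, 17, 26, 4, 28, 30, 39, 39]. The pivot is placed at index 6. All elements to the left of the pivot are <= 30, and all elements to the right are > 30.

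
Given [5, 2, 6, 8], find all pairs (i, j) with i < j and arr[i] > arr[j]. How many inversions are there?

Finding inversions in [5, 2, 6, 8]:

(0, 1): arr[0]=5 > arr[1]=2

Total inversions: 1

The array has 1 inversion(s): (0,1). Each pair (i,j) satisfies i < j and arr[i] > arr[j].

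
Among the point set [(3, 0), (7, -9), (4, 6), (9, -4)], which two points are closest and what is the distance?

Computing all pairwise distances among 4 points:

d((3, 0), (7, -9)) = 9.8489
d((3, 0), (4, 6)) = 6.0828
d((3, 0), (9, -4)) = 7.2111
d((7, -9), (4, 6)) = 15.2971
d((7, -9), (9, -4)) = 5.3852 <-- minimum
d((4, 6), (9, -4)) = 11.1803

Closest pair: (7, -9) and (9, -4) with distance 5.3852

The closest pair is (7, -9) and (9, -4) with Euclidean distance 5.3852. For 4 points, brute-force pairwise comparison is shown above. For large n, the divide-and-conquer algorithm (sort by x, recurse on halves, check the dividing strip) achieves O(n log n).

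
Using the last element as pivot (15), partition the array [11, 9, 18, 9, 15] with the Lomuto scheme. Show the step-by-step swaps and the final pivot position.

Lomuto partition with pivot = 15:

Initial array: [11, 9, 18, 9, 15]

arr[0]=11 <= 15: swap with position 0, array becomes [11, 9, 18, 9, 15]
arr[1]=9 <= 15: swap with position 1, array becomes [11, 9, 18, 9, 15]
arr[2]=18 > 15: no swap
arr[3]=9 <= 15: swap with position 2, array becomes [11, 9, 9, 18, 15]

Place pivot at position 3: [11, 9, 9, 15, 18]
Pivot position: 3

After partitioning with pivot 15, the array becomes [11, 9, 9, 15, 18]. The pivot is placed at index 3. All elements to the left of the pivot are <= 15, and all elements to the right are > 15.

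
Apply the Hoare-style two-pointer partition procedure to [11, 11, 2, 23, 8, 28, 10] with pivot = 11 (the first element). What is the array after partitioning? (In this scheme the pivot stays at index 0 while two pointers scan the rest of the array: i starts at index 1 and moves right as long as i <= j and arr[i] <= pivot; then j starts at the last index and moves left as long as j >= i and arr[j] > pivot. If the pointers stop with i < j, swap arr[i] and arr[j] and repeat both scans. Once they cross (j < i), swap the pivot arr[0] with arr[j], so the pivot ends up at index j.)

Hoare-style two-pointer partition with pivot = 11:

Initial array: [11, 11, 2, 23, 8, 28, 10]

Pointers start at i = 1, j = 6.
i stops at index 3 (arr[3]=23 > 11), j stops at index 6 (arr[6]=10 <= 11): swap arr[3] and arr[6], array becomes [11, 11, 2, 10, 8, 28, 23]
i ends at 5, j ends at 4: the pointers have crossed (j < i), so scanning stops.

Swap pivot arr[0] with arr[4] to place pivot at position 4: [8, 11, 2, 10, 11, 28, 23]
Pivot position: 4

After partitioning with pivot 11, the array becomes [8, 11, 2, 10, 11, 28, 23]. The pivot is placed at index 4. All elements to the left of the pivot are <= 11, and all elements to the right are > 11.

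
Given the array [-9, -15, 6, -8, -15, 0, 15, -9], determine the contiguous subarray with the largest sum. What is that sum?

Using Kadane's algorithm on [-9, -15, 6, -8, -15, 0, 15, -9]:

Scanning through the array:
Position 1 (value -15): max_ending_here = -15, max_so_far = -9
Position 2 (value 6): max_ending_here = 6, max_so_far = 6
Position 3 (value -8): max_ending_here = -2, max_so_far = 6
Position 4 (value -15): max_ending_here = -15, max_so_far = 6
Position 5 (value 0): max_ending_here = 0, max_so_far = 6
Position 6 (value 15): max_ending_here = 15, max_so_far = 15
Position 7 (value -9): max_ending_here = 6, max_so_far = 15

Maximum subarray: [0, 15]
Maximum sum: 15

The maximum subarray is [0, 15] with sum 15. This subarray runs from index 5 to index 6.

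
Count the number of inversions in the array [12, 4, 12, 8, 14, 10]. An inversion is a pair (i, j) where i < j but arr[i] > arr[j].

Finding inversions in [12, 4, 12, 8, 14, 10]:

(0, 1): arr[0]=12 > arr[1]=4
(0, 3): arr[0]=12 > arr[3]=8
(0, 5): arr[0]=12 > arr[5]=10
(2, 3): arr[2]=12 > arr[3]=8
(2, 5): arr[2]=12 > arr[5]=10
(4, 5): arr[4]=14 > arr[5]=10

Total inversions: 6

The array has 6 inversion(s): (0,1), (0,3), (0,5), (2,3), (2,5), (4,5). Each pair (i,j) satisfies i < j and arr[i] > arr[j].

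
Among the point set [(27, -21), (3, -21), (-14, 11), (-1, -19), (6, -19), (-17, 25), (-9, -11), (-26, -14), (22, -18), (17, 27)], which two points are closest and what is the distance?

Computing all pairwise distances among 10 points:

d((27, -21), (3, -21)) = 24.0
d((27, -21), (-14, 11)) = 52.0096
d((27, -21), (-1, -19)) = 28.0713
d((27, -21), (6, -19)) = 21.095
d((27, -21), (-17, 25)) = 63.6553
d((27, -21), (-9, -11)) = 37.3631
d((27, -21), (-26, -14)) = 53.4603
d((27, -21), (22, -18)) = 5.831
d((27, -21), (17, 27)) = 49.0306
d((3, -21), (-14, 11)) = 36.2353
d((3, -21), (-1, -19)) = 4.4721
d((3, -21), (6, -19)) = 3.6056 <-- minimum
d((3, -21), (-17, 25)) = 50.1597
d((3, -21), (-9, -11)) = 15.6205
d((3, -21), (-26, -14)) = 29.8329
d((3, -21), (22, -18)) = 19.2354
d((3, -21), (17, 27)) = 50.0
d((-14, 11), (-1, -19)) = 32.6956
d((-14, 11), (6, -19)) = 36.0555
d((-14, 11), (-17, 25)) = 14.3178
d((-14, 11), (-9, -11)) = 22.561
d((-14, 11), (-26, -14)) = 27.7308
d((-14, 11), (22, -18)) = 46.2277
d((-14, 11), (17, 27)) = 34.8855
d((-1, -19), (6, -19)) = 7.0
d((-1, -19), (-17, 25)) = 46.8188
d((-1, -19), (-9, -11)) = 11.3137
d((-1, -19), (-26, -14)) = 25.4951
d((-1, -19), (22, -18)) = 23.0217
d((-1, -19), (17, 27)) = 49.3964
d((6, -19), (-17, 25)) = 49.6488
d((6, -19), (-9, -11)) = 17.0
d((6, -19), (-26, -14)) = 32.3883
d((6, -19), (22, -18)) = 16.0312
d((6, -19), (17, 27)) = 47.2969
d((-17, 25), (-9, -11)) = 36.8782
d((-17, 25), (-26, -14)) = 40.025
d((-17, 25), (22, -18)) = 58.0517
d((-17, 25), (17, 27)) = 34.0588
d((-9, -11), (-26, -14)) = 17.2627
d((-9, -11), (22, -18)) = 31.7805
d((-9, -11), (17, 27)) = 46.0435
d((-26, -14), (22, -18)) = 48.1664
d((-26, -14), (17, 27)) = 59.4138
d((22, -18), (17, 27)) = 45.2769

Closest pair: (3, -21) and (6, -19) with distance 3.6056

The closest pair is (3, -21) and (6, -19) with Euclidean distance 3.6056. For 10 points, brute-force pairwise comparison is shown above. For large n, the divide-and-conquer algorithm (sort by x, recurse on halves, check the dividing strip) achieves O(n log n).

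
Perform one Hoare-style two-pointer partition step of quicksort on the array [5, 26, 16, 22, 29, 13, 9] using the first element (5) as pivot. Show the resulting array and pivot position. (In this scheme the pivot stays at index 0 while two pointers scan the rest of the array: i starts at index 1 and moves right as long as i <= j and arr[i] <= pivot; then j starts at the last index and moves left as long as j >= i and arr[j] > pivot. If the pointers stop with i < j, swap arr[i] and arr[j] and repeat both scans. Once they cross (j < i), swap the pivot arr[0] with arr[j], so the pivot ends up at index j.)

Hoare-style two-pointer partition with pivot = 5:

Initial array: [5, 26, 16, 22, 29, 13, 9]

Pointers start at i = 1, j = 6.
i ends at 1, j ends at 0: the pointers have crossed (j < i), so scanning stops.

j = 0, so swapping arr[0] with arr[j] leaves the pivot at position 0: [5, 26, 16, 22, 29, 13, 9]
Pivot position: 0

After partitioning with pivot 5, the array becomes [5, 26, 16, 22, 29, 13, 9]. The pivot is placed at index 0. All elements to the left of the pivot are <= 5, and all elements to the right are > 5.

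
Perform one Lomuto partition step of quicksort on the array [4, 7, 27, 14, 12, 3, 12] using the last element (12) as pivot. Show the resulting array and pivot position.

Lomuto partition with pivot = 12:

Initial array: [4, 7, 27, 14, 12, 3, 12]

arr[0]=4 <= 12: swap with position 0, array becomes [4, 7, 27, 14, 12, 3, 12]
arr[1]=7 <= 12: swap with position 1, array becomes [4, 7, 27, 14, 12, 3, 12]
arr[2]=27 > 12: no swap
arr[3]=14 > 12: no swap
arr[4]=12 <= 12: swap with position 2, array becomes [4, 7, 12, 14, 27, 3, 12]
arr[5]=3 <= 12: swap with position 3, array becomes [4, 7, 12, 3, 27, 14, 12]

Place pivot at position 4: [4, 7, 12, 3, 12, 14, 27]
Pivot position: 4

After partitioning with pivot 12, the array becomes [4, 7, 12, 3, 12, 14, 27]. The pivot is placed at index 4. All elements to the left of the pivot are <= 12, and all elements to the right are > 12.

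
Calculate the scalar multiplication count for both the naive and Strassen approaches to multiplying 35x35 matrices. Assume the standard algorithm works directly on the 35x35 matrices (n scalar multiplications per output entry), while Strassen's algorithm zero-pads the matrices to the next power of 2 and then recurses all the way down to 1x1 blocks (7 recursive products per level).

Matrix multiplication for 35x35 matrices:

Strassen's algorithm requires power-of-2 dimensions. Pad 35x35 to 64x64 (next power of 2).

Standard algorithm: 35^3 = 42875 multiplications
Strassen's algorithm: 7^(log2(64)) = 7^6 = 117649 multiplications
Difference: 42875 - 117649 = -74774 (Strassen uses MORE here due to padding overhead — for small or just-over-power-of-2 n, padding can outweigh the per-level savings)

Standard: 42875 multiplications (35^3). Strassen: 117649 multiplications (7^6, after padding to 64x64). Strassen reduces 8 recursive multiplications to 7 at each level.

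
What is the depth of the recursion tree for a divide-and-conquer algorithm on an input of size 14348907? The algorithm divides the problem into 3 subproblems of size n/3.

For divide and conquer with division factor 3:

Problem sizes at each level:
Level 0: 14348907
Level 1: 4782969
Level 2: 1594323
Level 3: 531441
Level 4: 177147
Level 5: 59049
Level 6: 19683
Level 7: 6561
Level 8: 2187
Level 9: 729
Level 10: 243
Level 11: 81
Level 12: 27
Level 13: 9
Level 14: 3
Level 15: 1

The root is level 0 and the size-1 base case is level 15 (the tree spans levels 0 through 15, i.e. 16 levels counting the root), so the depth is the number of divisions: log_3(14348907) = 15

The recursion tree depth is log_3(14348907) = 15. At each level, the problem size is divided by 3, so it takes 15 divisions to reduce to a base case of size 1. The algorithm makes 3 recursive calls at each level.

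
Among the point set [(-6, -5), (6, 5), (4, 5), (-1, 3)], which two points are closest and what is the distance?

Computing all pairwise distances among 4 points:

d((-6, -5), (6, 5)) = 15.6205
d((-6, -5), (4, 5)) = 14.1421
d((-6, -5), (-1, 3)) = 9.434
d((6, 5), (4, 5)) = 2.0 <-- minimum
d((6, 5), (-1, 3)) = 7.2801
d((4, 5), (-1, 3)) = 5.3852

Closest pair: (6, 5) and (4, 5) with distance 2.0

The closest pair is (6, 5) and (4, 5) with Euclidean distance 2.0. For 4 points, brute-force pairwise comparison is shown above. For large n, the divide-and-conquer algorithm (sort by x, recurse on halves, check the dividing strip) achieves O(n log n).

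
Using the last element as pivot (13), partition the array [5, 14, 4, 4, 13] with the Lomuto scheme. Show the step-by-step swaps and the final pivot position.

Lomuto partition with pivot = 13:

Initial array: [5, 14, 4, 4, 13]

arr[0]=5 <= 13: swap with position 0, array becomes [5, 14, 4, 4, 13]
arr[1]=14 > 13: no swap
arr[2]=4 <= 13: swap with position 1, array becomes [5, 4, 14, 4, 13]
arr[3]=4 <= 13: swap with position 2, array becomes [5, 4, 4, 14, 13]

Place pivot at position 3: [5, 4, 4, 13, 14]
Pivot position: 3

After partitioning with pivot 13, the array becomes [5, 4, 4, 13, 14]. The pivot is placed at index 3. All elements to the left of the pivot are <= 13, and all elements to the right are > 13.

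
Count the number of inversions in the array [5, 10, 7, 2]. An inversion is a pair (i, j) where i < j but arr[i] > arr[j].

Finding inversions in [5, 10, 7, 2]:

(0, 3): arr[0]=5 > arr[3]=2
(1, 2): arr[1]=10 > arr[2]=7
(1, 3): arr[1]=10 > arr[3]=2
(2, 3): arr[2]=7 > arr[3]=2

Total inversions: 4

The array has 4 inversion(s): (0,3), (1,2), (1,3), (2,3). Each pair (i,j) satisfies i < j and arr[i] > arr[j].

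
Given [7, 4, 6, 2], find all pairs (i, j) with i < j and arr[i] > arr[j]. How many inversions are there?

Finding inversions in [7, 4, 6, 2]:

(0, 1): arr[0]=7 > arr[1]=4
(0, 2): arr[0]=7 > arr[2]=6
(0, 3): arr[0]=7 > arr[3]=2
(1, 3): arr[1]=4 > arr[3]=2
(2, 3): arr[2]=6 > arr[3]=2

Total inversions: 5

The array has 5 inversion(s): (0,1), (0,2), (0,3), (1,3), (2,3). Each pair (i,j) satisfies i < j and arr[i] > arr[j].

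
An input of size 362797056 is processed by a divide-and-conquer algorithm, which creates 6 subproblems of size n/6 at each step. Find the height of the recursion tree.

For divide and conquer with division factor 6:

Problem sizes at each level:
Level 0: 362797056
Level 1: 60466176
Level 2: 10077696
Level 3: 1679616
Level 4: 279936
Level 5: 46656
Level 6: 7776
Level 7: 1296
Level 8: 216
Level 9: 36
Level 10: 6
Level 11: 1

The root is level 0 and the size-1 base case is level 11 (the tree spans levels 0 through 11, i.e. 12 levels counting the root), so the depth is the number of divisions: log_6(362797056) = 11

The recursion tree depth is log_6(362797056) = 11. At each level, the problem size is divided by 6, so it takes 11 divisions to reduce to a base case of size 1. The algorithm makes 6 recursive calls at each level.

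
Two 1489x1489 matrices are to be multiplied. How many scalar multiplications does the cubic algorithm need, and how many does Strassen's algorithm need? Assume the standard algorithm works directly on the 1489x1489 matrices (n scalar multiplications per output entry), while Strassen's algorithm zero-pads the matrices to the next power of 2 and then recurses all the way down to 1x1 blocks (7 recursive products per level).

Matrix multiplication for 1489x1489 matrices:

Strassen's algorithm requires power-of-2 dimensions. Pad 1489x1489 to 2048x2048 (next power of 2).

Standard algorithm: 1489^3 = 3301293169 multiplications
Strassen's algorithm: 7^(log2(2048)) = 7^11 = 1977326743 multiplications
Savings: 3301293169 - 1977326743 = 1323966426 multiplications

Standard: 3301293169 multiplications (1489^3). Strassen: 1977326743 multiplications (7^11, after padding to 2048x2048). Strassen reduces 8 recursive multiplications to 7 at each level.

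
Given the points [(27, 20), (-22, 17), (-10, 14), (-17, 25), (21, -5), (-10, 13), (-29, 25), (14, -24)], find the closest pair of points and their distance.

Computing all pairwise distances among 8 points:

d((27, 20), (-22, 17)) = 49.0918
d((27, 20), (-10, 14)) = 37.4833
d((27, 20), (-17, 25)) = 44.2832
d((27, 20), (21, -5)) = 25.7099
d((27, 20), (-10, 13)) = 37.6563
d((27, 20), (-29, 25)) = 56.2228
d((27, 20), (14, -24)) = 45.8803
d((-22, 17), (-10, 14)) = 12.3693
d((-22, 17), (-17, 25)) = 9.434
d((-22, 17), (21, -5)) = 48.3011
d((-22, 17), (-10, 13)) = 12.6491
d((-22, 17), (-29, 25)) = 10.6301
d((-22, 17), (14, -24)) = 54.5619
d((-10, 14), (-17, 25)) = 13.0384
d((-10, 14), (21, -5)) = 36.3593
d((-10, 14), (-10, 13)) = 1.0 <-- minimum
d((-10, 14), (-29, 25)) = 21.9545
d((-10, 14), (14, -24)) = 44.9444
d((-17, 25), (21, -5)) = 48.4149
d((-17, 25), (-10, 13)) = 13.8924
d((-17, 25), (-29, 25)) = 12.0
d((-17, 25), (14, -24)) = 57.9828
d((21, -5), (-10, 13)) = 35.8469
d((21, -5), (-29, 25)) = 58.3095
d((21, -5), (14, -24)) = 20.2485
d((-10, 13), (-29, 25)) = 22.4722
d((-10, 13), (14, -24)) = 44.1022
d((-29, 25), (14, -24)) = 65.192

Closest pair: (-10, 14) and (-10, 13) with distance 1.0

The closest pair is (-10, 14) and (-10, 13) with Euclidean distance 1.0. For 8 points, brute-force pairwise comparison is shown above. For large n, the divide-and-conquer algorithm (sort by x, recurse on halves, check the dividing strip) achieves O(n log n).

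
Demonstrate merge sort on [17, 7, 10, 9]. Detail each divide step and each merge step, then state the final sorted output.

Merge sort trace:

Split: [17, 7, 10, 9] -> [17, 7] and [10, 9]
  Split: [17, 7] -> [17] and [7]
  Merge: [17] + [7] -> [7, 17]
  Split: [10, 9] -> [10] and [9]
  Merge: [10] + [9] -> [9, 10]
Merge: [7, 17] + [9, 10] -> [7, 9, 10, 17]

Final sorted array: [7, 9, 10, 17]

The merge sort proceeds by recursively splitting the array and merging sorted halves.
After all merges, the sorted array is [7, 9, 10, 17].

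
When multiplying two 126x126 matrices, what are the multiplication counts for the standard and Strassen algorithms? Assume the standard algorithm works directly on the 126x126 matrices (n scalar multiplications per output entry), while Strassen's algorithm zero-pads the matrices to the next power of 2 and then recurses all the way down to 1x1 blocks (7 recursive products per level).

Matrix multiplication for 126x126 matrices:

Strassen's algorithm requires power-of-2 dimensions. Pad 126x126 to 128x128 (next power of 2).

Standard algorithm: 126^3 = 2000376 multiplications
Strassen's algorithm: 7^(log2(128)) = 7^7 = 823543 multiplications
Savings: 2000376 - 823543 = 1176833 multiplications

Standard: 2000376 multiplications (126^3). Strassen: 823543 multiplications (7^7, after padding to 128x128). Strassen reduces 8 recursive multiplications to 7 at each level.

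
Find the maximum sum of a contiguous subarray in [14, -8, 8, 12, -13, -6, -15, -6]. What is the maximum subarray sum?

Using Kadane's algorithm on [14, -8, 8, 12, -13, -6, -15, -6]:

Scanning through the array:
Position 1 (value -8): max_ending_here = 6, max_so_far = 14
Position 2 (value 8): max_ending_here = 14, max_so_far = 14
Position 3 (value 12): max_ending_here = 26, max_so_far = 26
Position 4 (value -13): max_ending_here = 13, max_so_far = 26
Position 5 (value -6): max_ending_here = 7, max_so_far = 26
Position 6 (value -15): max_ending_here = -8, max_so_far = 26
Position 7 (value -6): max_ending_here = -6, max_so_far = 26

Maximum subarray: [14, -8, 8, 12]
Maximum sum: 26

The maximum subarray is [14, -8, 8, 12] with sum 26. This subarray runs from index 0 to index 3.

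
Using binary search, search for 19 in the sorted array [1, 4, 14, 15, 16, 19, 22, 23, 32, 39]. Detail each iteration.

Binary search for 19 in [1, 4, 14, 15, 16, 19, 22, 23, 32, 39]:

lo=0, hi=9, mid=4, arr[mid]=16 -> 16 < 19, search right half
lo=5, hi=9, mid=7, arr[mid]=23 -> 23 > 19, search left half
lo=5, hi=6, mid=5, arr[mid]=19 -> Found target at index 5!

Binary search finds 19 at index 5 after 3 comparisons. The search repeatedly halves the search space by comparing with the middle element.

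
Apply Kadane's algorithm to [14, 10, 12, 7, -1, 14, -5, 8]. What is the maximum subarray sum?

Using Kadane's algorithm on [14, 10, 12, 7, -1, 14, -5, 8]:

Scanning through the array:
Position 1 (value 10): max_ending_here = 24, max_so_far = 24
Position 2 (value 12): max_ending_here = 36, max_so_far = 36
Position 3 (value 7): max_ending_here = 43, max_so_far = 43
Position 4 (value -1): max_ending_here = 42, max_so_far = 43
Position 5 (value 14): max_ending_here = 56, max_so_far = 56
Position 6 (value -5): max_ending_here = 51, max_so_far = 56
Position 7 (value 8): max_ending_here = 59, max_so_far = 59

Maximum subarray: [14, 10, 12, 7, -1, 14, -5, 8]
Maximum sum: 59

The maximum subarray is [14, 10, 12, 7, -1, 14, -5, 8] with sum 59. This subarray runs from index 0 to index 7.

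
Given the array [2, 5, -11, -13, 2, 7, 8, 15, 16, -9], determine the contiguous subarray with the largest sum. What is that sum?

Using Kadane's algorithm on [2, 5, -11, -13, 2, 7, 8, 15, 16, -9]:

Scanning through the array:
Position 1 (value 5): max_ending_here = 7, max_so_far = 7
Position 2 (value -11): max_ending_here = -4, max_so_far = 7
Position 3 (value -13): max_ending_here = -13, max_so_far = 7
Position 4 (value 2): max_ending_here = 2, max_so_far = 7
Position 5 (value 7): max_ending_here = 9, max_so_far = 9
Position 6 (value 8): max_ending_here = 17, max_so_far = 17
Position 7 (value 15): max_ending_here = 32, max_so_far = 32
Position 8 (value 16): max_ending_here = 48, max_so_far = 48
Position 9 (value -9): max_ending_here = 39, max_so_far = 48

Maximum subarray: [2, 7, 8, 15, 16]
Maximum sum: 48

The maximum subarray is [2, 7, 8, 15, 16] with sum 48. This subarray runs from index 4 to index 8.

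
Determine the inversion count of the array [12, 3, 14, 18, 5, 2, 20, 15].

Finding inversions in [12, 3, 14, 18, 5, 2, 20, 15]:

(0, 1): arr[0]=12 > arr[1]=3
(0, 4): arr[0]=12 > arr[4]=5
(0, 5): arr[0]=12 > arr[5]=2
(1, 5): arr[1]=3 > arr[5]=2
(2, 4): arr[2]=14 > arr[4]=5
(2, 5): arr[2]=14 > arr[5]=2
(3, 4): arr[3]=18 > arr[4]=5
(3, 5): arr[3]=18 > arr[5]=2
(3, 7): arr[3]=18 > arr[7]=15
(4, 5): arr[4]=5 > arr[5]=2
(6, 7): arr[6]=20 > arr[7]=15

Total inversions: 11

The array has 11 inversion(s): (0,1), (0,4), (0,5), (1,5), (2,4), (2,5), (3,4), (3,5), (3,7), (4,5), (6,7). Each pair (i,j) satisfies i < j and arr[i] > arr[j].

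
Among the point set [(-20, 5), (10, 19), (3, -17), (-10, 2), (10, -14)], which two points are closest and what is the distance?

Computing all pairwise distances among 5 points:

d((-20, 5), (10, 19)) = 33.1059
d((-20, 5), (3, -17)) = 31.8277
d((-20, 5), (-10, 2)) = 10.4403
d((-20, 5), (10, -14)) = 35.5106
d((10, 19), (3, -17)) = 36.6742
d((10, 19), (-10, 2)) = 26.2488
d((10, 19), (10, -14)) = 33.0
d((3, -17), (-10, 2)) = 23.0217
d((3, -17), (10, -14)) = 7.6158 <-- minimum
d((-10, 2), (10, -14)) = 25.6125

Closest pair: (3, -17) and (10, -14) with distance 7.6158

The closest pair is (3, -17) and (10, -14) with Euclidean distance 7.6158. For 5 points, brute-force pairwise comparison is shown above. For large n, the divide-and-conquer algorithm (sort by x, recurse on halves, check the dividing strip) achieves O(n log n).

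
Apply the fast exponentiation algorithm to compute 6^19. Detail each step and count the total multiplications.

Computing 6^19 by squaring (build up from 6^1; each line after the first costs one multiplication):

6^1 = 6
6^2 = (6^1)^2 = 6^2 = 36
6^4 = (6^2)^2 = 36^2 = 1296
6^8 = (6^4)^2 = 1296^2 = 1679616
6^9 = 6 * 6^8 = 6 * 1679616 = 10077696
6^18 = (6^9)^2 = 10077696^2 = 101559956668416
6^19 = 6 * 6^18 = 6 * 101559956668416 = 609359740010496

Result: 609359740010496
Multiplications needed: 6 (6 lines after 6^1)

6^19 = 609359740010496. Using exponentiation by squaring, this requires 6 multiplications. The key idea: if the exponent is even, square the half-power; if odd, multiply by the base once.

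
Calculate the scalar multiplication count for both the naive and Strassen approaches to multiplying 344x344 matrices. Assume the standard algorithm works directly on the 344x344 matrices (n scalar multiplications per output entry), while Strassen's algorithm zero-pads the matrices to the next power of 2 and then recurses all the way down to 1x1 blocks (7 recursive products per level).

Matrix multiplication for 344x344 matrices:

Strassen's algorithm requires power-of-2 dimensions. Pad 344x344 to 512x512 (next power of 2).

Standard algorithm: 344^3 = 40707584 multiplications
Strassen's algorithm: 7^(log2(512)) = 7^9 = 40353607 multiplications
Savings: 40707584 - 40353607 = 353977 multiplications

Standard: 40707584 multiplications (344^3). Strassen: 40353607 multiplications (7^9, after padding to 512x512). Strassen reduces 8 recursive multiplications to 7 at each level.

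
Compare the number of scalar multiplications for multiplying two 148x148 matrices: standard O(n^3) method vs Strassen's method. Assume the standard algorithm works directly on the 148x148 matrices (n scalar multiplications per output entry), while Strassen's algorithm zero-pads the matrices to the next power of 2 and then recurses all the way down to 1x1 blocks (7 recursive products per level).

Matrix multiplication for 148x148 matrices:

Strassen's algorithm requires power-of-2 dimensions. Pad 148x148 to 256x256 (next power of 2).

Standard algorithm: 148^3 = 3241792 multiplications
Strassen's algorithm: 7^(log2(256)) = 7^8 = 5764801 multiplications
Difference: 3241792 - 5764801 = -2523009 (Strassen uses MORE here due to padding overhead — for small or just-over-power-of-2 n, padding can outweigh the per-level savings)

Standard: 3241792 multiplications (148^3). Strassen: 5764801 multiplications (7^8, after padding to 256x256). Strassen reduces 8 recursive multiplications to 7 at each level.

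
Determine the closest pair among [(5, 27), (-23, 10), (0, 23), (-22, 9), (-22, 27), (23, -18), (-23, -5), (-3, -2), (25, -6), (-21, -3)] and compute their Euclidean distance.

Computing all pairwise distances among 10 points:

d((5, 27), (-23, 10)) = 32.7567
d((5, 27), (0, 23)) = 6.4031
d((5, 27), (-22, 9)) = 32.45
d((5, 27), (-22, 27)) = 27.0
d((5, 27), (23, -18)) = 48.4665
d((5, 27), (-23, -5)) = 42.5206
d((5, 27), (-3, -2)) = 30.0832
d((5, 27), (25, -6)) = 38.5876
d((5, 27), (-21, -3)) = 39.6989
d((-23, 10), (0, 23)) = 26.4197
d((-23, 10), (-22, 9)) = 1.4142 <-- minimum
d((-23, 10), (-22, 27)) = 17.0294
d((-23, 10), (23, -18)) = 53.8516
d((-23, 10), (-23, -5)) = 15.0
d((-23, 10), (-3, -2)) = 23.3238
d((-23, 10), (25, -6)) = 50.5964
d((-23, 10), (-21, -3)) = 13.1529
d((0, 23), (-22, 9)) = 26.0768
d((0, 23), (-22, 27)) = 22.3607
d((0, 23), (23, -18)) = 47.0106
d((0, 23), (-23, -5)) = 36.2353
d((0, 23), (-3, -2)) = 25.1794
d((0, 23), (25, -6)) = 38.2884
d((0, 23), (-21, -3)) = 33.4215
d((-22, 9), (-22, 27)) = 18.0
d((-22, 9), (23, -18)) = 52.4786
d((-22, 9), (-23, -5)) = 14.0357
d((-22, 9), (-3, -2)) = 21.9545
d((-22, 9), (25, -6)) = 49.3356
d((-22, 9), (-21, -3)) = 12.0416
d((-22, 27), (23, -18)) = 63.6396
d((-22, 27), (-23, -5)) = 32.0156
d((-22, 27), (-3, -2)) = 34.6699
d((-22, 27), (25, -6)) = 57.4282
d((-22, 27), (-21, -3)) = 30.0167
d((23, -18), (-23, -5)) = 47.8017
d((23, -18), (-3, -2)) = 30.5287
d((23, -18), (25, -6)) = 12.1655
d((23, -18), (-21, -3)) = 46.4866
d((-23, -5), (-3, -2)) = 20.2237
d((-23, -5), (25, -6)) = 48.0104
d((-23, -5), (-21, -3)) = 2.8284
d((-3, -2), (25, -6)) = 28.2843
d((-3, -2), (-21, -3)) = 18.0278
d((25, -6), (-21, -3)) = 46.0977

Closest pair: (-23, 10) and (-22, 9) with distance 1.4142

The closest pair is (-23, 10) and (-22, 9) with Euclidean distance 1.4142. For 10 points, brute-force pairwise comparison is shown above. For large n, the divide-and-conquer algorithm (sort by x, recurse on halves, check the dividing strip) achieves O(n log n).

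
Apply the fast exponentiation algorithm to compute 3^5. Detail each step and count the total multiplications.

Computing 3^5 by squaring (build up from 3^1; each line after the first costs one multiplication):

3^1 = 3
3^2 = (3^1)^2 = 3^2 = 9
3^4 = (3^2)^2 = 9^2 = 81
3^5 = 3 * 3^4 = 3 * 81 = 243

Result: 243
Multiplications needed: 3 (3 lines after 3^1)

3^5 = 243. Using exponentiation by squaring, this requires 3 multiplications. The key idea: if the exponent is even, square the half-power; if odd, multiply by the base once.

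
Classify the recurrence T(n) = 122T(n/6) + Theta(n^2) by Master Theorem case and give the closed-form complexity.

Master Theorem for T(n) = 122T(n/6) + O(n^2):

a = 122, b = 6, c = 2
log_b(a) = log_6(122) = 2.6812

Case 1: c = 2 < log_6(122) = 2.6812
T(n) = O(n^(log_6 122))

For T(n) = 122T(n/6) + O(n^2): log_6(122) = 2.6812. This is Case 1 of the Master Theorem (c < log_b(a), work dominated by leaves), giving O(n^(log_6 122)).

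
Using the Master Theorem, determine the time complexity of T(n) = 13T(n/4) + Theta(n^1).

Master Theorem for T(n) = 13T(n/4) + O(n^1):

a = 13, b = 4, c = 1
log_b(a) = log_4(13) = 1.8502

Case 1: c = 1 < log_4(13) = 1.8502
T(n) = O(n^(log_4 13))

For T(n) = 13T(n/4) + O(n^1): log_4(13) = 1.8502. This is Case 1 of the Master Theorem (c < log_b(a), work dominated by leaves), giving O(n^(log_4 13)).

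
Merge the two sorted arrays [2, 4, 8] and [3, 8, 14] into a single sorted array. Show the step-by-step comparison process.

Merging process:

Compare 2 vs 3: take 2 from left. Merged: [2]
Compare 4 vs 3: take 3 from right. Merged: [2, 3]
Compare 4 vs 8: take 4 from left. Merged: [2, 3, 4]
Compare 8 vs 8: take 8 from left. Merged: [2, 3, 4, 8]
Append remaining from right: [8, 14]. Merged: [2, 3, 4, 8, 8, 14]

Final merged array: [2, 3, 4, 8, 8, 14]
Total comparisons: 4

The merged array is [2, 3, 4, 8, 8, 14], requiring 4 comparisons. The merge step runs in O(n) time where n is the total number of elements.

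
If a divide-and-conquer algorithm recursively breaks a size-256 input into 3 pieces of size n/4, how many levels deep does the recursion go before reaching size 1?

For divide and conquer with division factor 4:

Problem sizes at each level:
Level 0: 256
Level 1: 64
Level 2: 16
Level 3: 4
Level 4: 1

The root is level 0 and the size-1 base case is level 4 (the tree spans levels 0 through 4, i.e. 5 levels counting the root), so the depth is the number of divisions: log_4(256) = 4

The recursion tree depth is log_4(256) = 4. At each level, the problem size is divided by 4, so it takes 4 divisions to reduce to a base case of size 1. The algorithm makes 3 recursive calls at each level.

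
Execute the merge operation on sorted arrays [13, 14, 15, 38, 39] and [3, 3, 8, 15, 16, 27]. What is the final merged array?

Merging process:

Compare 13 vs 3: take 3 from right. Merged: [3]
Compare 13 vs 3: take 3 from right. Merged: [3, 3]
Compare 13 vs 8: take 8 from right. Merged: [3, 3, 8]
Compare 13 vs 15: take 13 from left. Merged: [3, 3, 8, 13]
Compare 14 vs 15: take 14 from left. Merged: [3, 3, 8, 13, 14]
Compare 15 vs 15: take 15 from left. Merged: [3, 3, 8, 13, 14, 15]
Compare 38 vs 15: take 15 from right. Merged: [3, 3, 8, 13, 14, 15, 15]
Compare 38 vs 16: take 16 from right. Merged: [3, 3, 8, 13, 14, 15, 15, 16]
Compare 38 vs 27: take 27 from right. Merged: [3, 3, 8, 13, 14, 15, 15, 16, 27]
Append remaining from left: [38, 39]. Merged: [3, 3, 8, 13, 14, 15, 15, 16, 27, 38, 39]

Final merged array: [3, 3, 8, 13, 14, 15, 15, 16, 27, 38, 39]
Total comparisons: 9

The merged array is [3, 3, 8, 13, 14, 15, 15, 16, 27, 38, 39], requiring 9 comparisons. The merge step runs in O(n) time where n is the total number of elements.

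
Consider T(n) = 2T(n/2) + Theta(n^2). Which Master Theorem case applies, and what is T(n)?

Master Theorem for T(n) = 2T(n/2) + O(n^2):

a = 2, b = 2, c = 2
log_b(a) = log_2(2) = 1.0000

Case 3: c = 2 > log_2(2) = 1.0000
T(n) = O(n^2) = O(n^2)

For T(n) = 2T(n/2) + O(n^2): log_2(2) = 1.0000. This is Case 3 of the Master Theorem (c > log_b(a), work dominated by root), giving O(n^2).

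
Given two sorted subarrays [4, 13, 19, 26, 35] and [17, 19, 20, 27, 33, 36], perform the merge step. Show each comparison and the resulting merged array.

Merging process:

Compare 4 vs 17: take 4 from left. Merged: [4]
Compare 13 vs 17: take 13 from left. Merged: [4, 13]
Compare 19 vs 17: take 17 from right. Merged: [4, 13, 17]
Compare 19 vs 19: take 19 from left. Merged: [4, 13, 17, 19]
Compare 26 vs 19: take 19 from right. Merged: [4, 13, 17, 19, 19]
Compare 26 vs 20: take 20 from right. Merged: [4, 13, 17, 19, 19, 20]
Compare 26 vs 27: take 26 from left. Merged: [4, 13, 17, 19, 19, 20, 26]
Compare 35 vs 27: take 27 from right. Merged: [4, 13, 17, 19, 19, 20, 26, 27]
Compare 35 vs 33: take 33 from right. Merged: [4, 13, 17, 19, 19, 20, 26, 27, 33]
Compare 35 vs 36: take 35 from left. Merged: [4, 13, 17, 19, 19, 20, 26, 27, 33, 35]
Append remaining from right: [36]. Merged: [4, 13, 17, 19, 19, 20, 26, 27, 33, 35, 36]

Final merged array: [4, 13, 17, 19, 19, 20, 26, 27, 33, 35, 36]
Total comparisons: 10

The merged array is [4, 13, 17, 19, 19, 20, 26, 27, 33, 35, 36], requiring 10 comparisons. The merge step runs in O(n) time where n is the total number of elements.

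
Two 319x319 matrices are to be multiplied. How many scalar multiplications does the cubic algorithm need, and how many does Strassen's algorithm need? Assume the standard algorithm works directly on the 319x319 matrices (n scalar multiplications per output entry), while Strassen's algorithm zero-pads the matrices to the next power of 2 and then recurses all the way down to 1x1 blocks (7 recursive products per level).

Matrix multiplication for 319x319 matrices:

Strassen's algorithm requires power-of-2 dimensions. Pad 319x319 to 512x512 (next power of 2).

Standard algorithm: 319^3 = 32461759 multiplications
Strassen's algorithm: 7^(log2(512)) = 7^9 = 40353607 multiplications
Difference: 32461759 - 40353607 = -7891848 (Strassen uses MORE here due to padding overhead — for small or just-over-power-of-2 n, padding can outweigh the per-level savings)

Standard: 32461759 multiplications (319^3). Strassen: 40353607 multiplications (7^9, after padding to 512x512). Strassen reduces 8 recursive multiplications to 7 at each level.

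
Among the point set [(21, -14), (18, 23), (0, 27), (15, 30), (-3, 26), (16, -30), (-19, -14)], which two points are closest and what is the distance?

Computing all pairwise distances among 7 points:

d((21, -14), (18, 23)) = 37.1214
d((21, -14), (0, 27)) = 46.0652
d((21, -14), (15, 30)) = 44.4072
d((21, -14), (-3, 26)) = 46.6476
d((21, -14), (16, -30)) = 16.7631
d((21, -14), (-19, -14)) = 40.0
d((18, 23), (0, 27)) = 18.4391
d((18, 23), (15, 30)) = 7.6158
d((18, 23), (-3, 26)) = 21.2132
d((18, 23), (16, -30)) = 53.0377
d((18, 23), (-19, -14)) = 52.3259
d((0, 27), (15, 30)) = 15.2971
d((0, 27), (-3, 26)) = 3.1623 <-- minimum
d((0, 27), (16, -30)) = 59.203
d((0, 27), (-19, -14)) = 45.1885
d((15, 30), (-3, 26)) = 18.4391
d((15, 30), (16, -30)) = 60.0083
d((15, 30), (-19, -14)) = 55.6058
d((-3, 26), (16, -30)) = 59.1354
d((-3, 26), (-19, -14)) = 43.0813
d((16, -30), (-19, -14)) = 38.4838

Closest pair: (0, 27) and (-3, 26) with distance 3.1623

The closest pair is (0, 27) and (-3, 26) with Euclidean distance 3.1623. For 7 points, brute-force pairwise comparison is shown above. For large n, the divide-and-conquer algorithm (sort by x, recurse on halves, check the dividing strip) achieves O(n log n).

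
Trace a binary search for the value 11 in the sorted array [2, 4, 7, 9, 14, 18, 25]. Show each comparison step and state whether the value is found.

Binary search for 11 in [2, 4, 7, 9, 14, 18, 25]:

lo=0, hi=6, mid=3, arr[mid]=9 -> 9 < 11, search right half
lo=4, hi=6, mid=5, arr[mid]=18 -> 18 > 11, search left half
lo=4, hi=4, mid=4, arr[mid]=14 -> 14 > 11, search left half
lo=4 > hi=3, target 11 not found

Binary search determines that 11 is not in the array after 3 comparisons. The search space was exhausted without finding the target.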